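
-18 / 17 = -1.06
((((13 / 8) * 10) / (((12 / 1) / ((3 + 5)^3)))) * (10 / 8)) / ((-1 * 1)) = -2600 / 3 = -866.67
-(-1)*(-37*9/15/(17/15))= -333/17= -19.59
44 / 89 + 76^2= 514108 / 89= 5776.49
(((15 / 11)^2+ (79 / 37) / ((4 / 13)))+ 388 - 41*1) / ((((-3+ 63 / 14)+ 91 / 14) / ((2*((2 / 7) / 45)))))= 2123881 / 3760680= 0.56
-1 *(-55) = 55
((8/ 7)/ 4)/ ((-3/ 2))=-4/ 21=-0.19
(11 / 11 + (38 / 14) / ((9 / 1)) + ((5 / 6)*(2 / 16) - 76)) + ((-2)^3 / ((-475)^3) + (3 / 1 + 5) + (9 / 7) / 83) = -596973600190063 / 8966427750000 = -66.58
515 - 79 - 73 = 363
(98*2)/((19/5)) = 980/19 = 51.58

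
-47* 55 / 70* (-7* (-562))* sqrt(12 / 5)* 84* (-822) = 20062172592* sqrt(15) / 5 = 15540092067.51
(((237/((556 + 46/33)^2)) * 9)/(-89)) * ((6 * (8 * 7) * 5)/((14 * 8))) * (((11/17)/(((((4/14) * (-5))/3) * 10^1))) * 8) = 1609726041/1279768160170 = 0.00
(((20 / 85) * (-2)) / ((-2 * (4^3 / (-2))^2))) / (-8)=-1 / 34816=-0.00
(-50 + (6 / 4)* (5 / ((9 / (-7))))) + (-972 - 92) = -6719 / 6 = -1119.83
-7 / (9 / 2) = -14 / 9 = -1.56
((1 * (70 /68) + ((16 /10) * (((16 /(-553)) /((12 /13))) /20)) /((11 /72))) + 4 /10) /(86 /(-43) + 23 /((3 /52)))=21917943 /6152954500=0.00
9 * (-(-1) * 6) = 54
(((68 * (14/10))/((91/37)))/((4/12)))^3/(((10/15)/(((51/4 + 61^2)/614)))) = 240841969015932/16861975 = 14283141.15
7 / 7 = 1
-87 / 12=-29 / 4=-7.25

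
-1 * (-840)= 840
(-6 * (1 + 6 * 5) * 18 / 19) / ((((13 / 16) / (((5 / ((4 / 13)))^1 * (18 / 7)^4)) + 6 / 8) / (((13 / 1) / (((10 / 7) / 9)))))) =-575690903424 / 29963779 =-19212.89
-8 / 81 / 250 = -4 / 10125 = -0.00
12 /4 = 3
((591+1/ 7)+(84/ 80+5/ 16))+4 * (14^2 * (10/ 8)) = 880603/ 560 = 1572.51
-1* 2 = -2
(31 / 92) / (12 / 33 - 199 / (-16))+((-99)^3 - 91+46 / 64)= -1609107225635 / 1658208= -970389.25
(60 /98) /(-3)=-0.20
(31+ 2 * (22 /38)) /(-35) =-611 /665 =-0.92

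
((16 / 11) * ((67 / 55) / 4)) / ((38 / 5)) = 134 / 2299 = 0.06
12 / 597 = 4 / 199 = 0.02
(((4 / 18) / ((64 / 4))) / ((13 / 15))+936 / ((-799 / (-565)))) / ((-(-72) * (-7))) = -23571725 / 17948736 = -1.31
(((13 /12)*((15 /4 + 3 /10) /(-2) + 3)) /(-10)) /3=-169 /4800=-0.04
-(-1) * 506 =506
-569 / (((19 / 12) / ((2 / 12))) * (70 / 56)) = -4552 / 95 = -47.92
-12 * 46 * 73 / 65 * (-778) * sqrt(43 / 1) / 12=2612524 * sqrt(43) / 65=263561.01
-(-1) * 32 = 32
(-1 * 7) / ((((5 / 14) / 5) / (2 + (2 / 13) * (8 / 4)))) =-2940 / 13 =-226.15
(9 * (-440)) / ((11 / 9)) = -3240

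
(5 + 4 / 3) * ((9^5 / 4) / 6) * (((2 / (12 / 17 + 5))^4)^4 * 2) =99386253607383140892229287936 / 61425365346268570446197767595521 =0.00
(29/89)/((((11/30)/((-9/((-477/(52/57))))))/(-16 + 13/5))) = -202072/985853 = -0.20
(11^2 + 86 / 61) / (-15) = -2489 / 305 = -8.16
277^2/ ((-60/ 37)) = -2838973/ 60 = -47316.22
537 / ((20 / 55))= 5907 / 4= 1476.75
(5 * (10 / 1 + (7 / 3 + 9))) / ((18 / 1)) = 160 / 27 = 5.93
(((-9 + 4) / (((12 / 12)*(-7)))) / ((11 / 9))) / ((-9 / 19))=-95 / 77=-1.23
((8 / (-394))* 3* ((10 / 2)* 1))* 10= -600 / 197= -3.05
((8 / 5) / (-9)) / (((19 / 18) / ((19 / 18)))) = -8 / 45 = -0.18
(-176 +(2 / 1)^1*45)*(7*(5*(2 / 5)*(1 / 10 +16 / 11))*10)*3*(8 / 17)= -4941216 / 187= -26423.61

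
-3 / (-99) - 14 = -461 / 33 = -13.97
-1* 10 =-10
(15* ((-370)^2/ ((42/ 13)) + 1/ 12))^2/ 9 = 35192717199025/ 784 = 44888669896.72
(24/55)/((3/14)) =112/55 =2.04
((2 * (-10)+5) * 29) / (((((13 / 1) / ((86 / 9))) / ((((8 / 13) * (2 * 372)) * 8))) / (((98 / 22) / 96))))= -303070880 / 5577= -54342.99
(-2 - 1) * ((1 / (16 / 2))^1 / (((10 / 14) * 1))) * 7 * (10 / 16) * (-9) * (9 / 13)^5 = 78121827 / 23762752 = 3.29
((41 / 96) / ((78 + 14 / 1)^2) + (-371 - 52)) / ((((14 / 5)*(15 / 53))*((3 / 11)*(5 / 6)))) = -200380639393 / 85317120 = -2348.66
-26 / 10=-13 / 5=-2.60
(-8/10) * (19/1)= -76/5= -15.20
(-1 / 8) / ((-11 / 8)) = 1 / 11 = 0.09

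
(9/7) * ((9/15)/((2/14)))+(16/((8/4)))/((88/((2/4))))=599/110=5.45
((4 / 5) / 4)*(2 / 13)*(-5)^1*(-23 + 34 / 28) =305 / 91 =3.35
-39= -39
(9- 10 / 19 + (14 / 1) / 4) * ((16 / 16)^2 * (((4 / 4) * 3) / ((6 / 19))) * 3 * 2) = 1365 / 2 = 682.50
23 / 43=0.53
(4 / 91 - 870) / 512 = -1.70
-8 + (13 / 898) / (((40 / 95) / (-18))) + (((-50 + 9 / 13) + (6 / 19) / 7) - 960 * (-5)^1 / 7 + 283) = 5656789233 / 6210568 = 910.83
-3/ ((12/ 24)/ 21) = -126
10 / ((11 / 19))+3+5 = 278 / 11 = 25.27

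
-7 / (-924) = 1 / 132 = 0.01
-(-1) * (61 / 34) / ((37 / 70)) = 2135 / 629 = 3.39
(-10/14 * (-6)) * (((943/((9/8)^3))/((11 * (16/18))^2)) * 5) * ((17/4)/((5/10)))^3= 91164.09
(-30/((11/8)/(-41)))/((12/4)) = 3280/11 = 298.18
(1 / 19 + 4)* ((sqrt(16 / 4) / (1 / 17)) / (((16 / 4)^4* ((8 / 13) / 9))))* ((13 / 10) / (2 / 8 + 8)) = 60333 / 48640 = 1.24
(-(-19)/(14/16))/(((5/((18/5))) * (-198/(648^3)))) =-41358864384/1925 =-21485124.36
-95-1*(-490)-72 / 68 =6697 / 17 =393.94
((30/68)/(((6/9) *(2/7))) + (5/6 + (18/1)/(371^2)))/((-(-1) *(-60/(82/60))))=-7251917189/101083550400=-0.07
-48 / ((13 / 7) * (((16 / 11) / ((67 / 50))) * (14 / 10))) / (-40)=2211 / 5200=0.43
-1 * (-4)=4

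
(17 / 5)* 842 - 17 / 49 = 701301 / 245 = 2862.45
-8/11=-0.73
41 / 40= 1.02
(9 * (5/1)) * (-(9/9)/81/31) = -5/279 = -0.02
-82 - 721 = -803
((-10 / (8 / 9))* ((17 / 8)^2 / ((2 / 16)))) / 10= -2601 / 64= -40.64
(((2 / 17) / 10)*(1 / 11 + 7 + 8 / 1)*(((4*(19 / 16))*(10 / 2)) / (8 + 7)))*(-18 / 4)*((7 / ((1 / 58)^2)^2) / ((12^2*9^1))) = -7807674959 / 100980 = -77319.02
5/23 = 0.22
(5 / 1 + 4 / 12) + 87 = 277 / 3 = 92.33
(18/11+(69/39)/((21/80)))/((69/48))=402464/69069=5.83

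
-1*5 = -5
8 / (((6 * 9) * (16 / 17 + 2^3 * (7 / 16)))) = 136 / 4077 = 0.03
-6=-6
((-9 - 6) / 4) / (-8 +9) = -3.75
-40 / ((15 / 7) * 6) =-28 / 9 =-3.11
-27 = -27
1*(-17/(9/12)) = -68/3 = -22.67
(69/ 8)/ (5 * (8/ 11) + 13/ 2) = 759/ 892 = 0.85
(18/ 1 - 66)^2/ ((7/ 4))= 9216/ 7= 1316.57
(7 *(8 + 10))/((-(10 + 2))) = -21/2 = -10.50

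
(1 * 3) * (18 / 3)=18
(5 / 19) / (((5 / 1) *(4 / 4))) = 1 / 19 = 0.05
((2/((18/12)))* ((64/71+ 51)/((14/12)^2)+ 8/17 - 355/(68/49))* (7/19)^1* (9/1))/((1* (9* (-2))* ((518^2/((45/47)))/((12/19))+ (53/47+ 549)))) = 108679268655/905056829458082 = 0.00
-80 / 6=-40 / 3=-13.33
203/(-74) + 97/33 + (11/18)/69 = 0.21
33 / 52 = 0.63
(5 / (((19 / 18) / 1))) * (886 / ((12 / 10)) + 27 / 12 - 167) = 103245 / 38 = 2716.97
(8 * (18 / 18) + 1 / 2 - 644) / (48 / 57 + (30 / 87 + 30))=-700321 / 34368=-20.38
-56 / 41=-1.37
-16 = -16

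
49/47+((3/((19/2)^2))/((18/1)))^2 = 57471749/55125783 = 1.04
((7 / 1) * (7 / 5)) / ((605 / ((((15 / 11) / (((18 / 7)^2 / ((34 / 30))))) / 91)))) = 5831 / 140154300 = 0.00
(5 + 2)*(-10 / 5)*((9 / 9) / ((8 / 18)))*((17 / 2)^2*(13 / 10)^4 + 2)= -6563.13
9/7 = 1.29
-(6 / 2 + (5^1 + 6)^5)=-161054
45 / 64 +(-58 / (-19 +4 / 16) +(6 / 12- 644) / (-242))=340853 / 52800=6.46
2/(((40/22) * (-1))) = -11/10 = -1.10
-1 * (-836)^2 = -698896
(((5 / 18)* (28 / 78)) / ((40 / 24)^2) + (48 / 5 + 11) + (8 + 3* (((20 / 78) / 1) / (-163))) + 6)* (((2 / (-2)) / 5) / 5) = -1100752 / 794625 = -1.39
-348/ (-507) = 116/ 169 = 0.69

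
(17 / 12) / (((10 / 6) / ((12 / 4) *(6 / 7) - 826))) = -24497 / 35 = -699.91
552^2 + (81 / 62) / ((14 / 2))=132241617 / 434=304704.19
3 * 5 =15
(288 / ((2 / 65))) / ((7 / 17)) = 159120 / 7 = 22731.43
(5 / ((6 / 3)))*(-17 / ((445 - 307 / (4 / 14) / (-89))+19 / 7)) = -10591 / 114579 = -0.09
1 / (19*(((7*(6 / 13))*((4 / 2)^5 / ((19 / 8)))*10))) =13 / 107520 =0.00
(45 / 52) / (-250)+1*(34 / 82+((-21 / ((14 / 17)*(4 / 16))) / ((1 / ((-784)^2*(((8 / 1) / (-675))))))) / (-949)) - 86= -4679343533 / 5387400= -868.57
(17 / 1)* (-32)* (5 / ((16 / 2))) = -340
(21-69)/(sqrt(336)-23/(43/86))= 48 * sqrt(21)/445+552/445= 1.73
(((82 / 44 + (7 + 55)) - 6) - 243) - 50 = -5173 / 22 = -235.14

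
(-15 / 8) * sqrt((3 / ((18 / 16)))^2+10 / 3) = -5 * sqrt(94) / 8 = -6.06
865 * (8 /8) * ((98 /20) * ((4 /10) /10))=169.54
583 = 583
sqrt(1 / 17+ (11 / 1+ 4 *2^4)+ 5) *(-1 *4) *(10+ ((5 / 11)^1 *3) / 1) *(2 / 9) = -1000 *sqrt(23137) / 1683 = -90.38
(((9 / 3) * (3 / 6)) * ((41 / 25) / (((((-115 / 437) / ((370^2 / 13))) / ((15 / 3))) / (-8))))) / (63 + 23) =45786.81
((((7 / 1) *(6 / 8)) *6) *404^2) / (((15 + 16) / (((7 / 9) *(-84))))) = -10835436.39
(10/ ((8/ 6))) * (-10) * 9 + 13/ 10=-6737/ 10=-673.70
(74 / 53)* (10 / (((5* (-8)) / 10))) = -185 / 53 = -3.49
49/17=2.88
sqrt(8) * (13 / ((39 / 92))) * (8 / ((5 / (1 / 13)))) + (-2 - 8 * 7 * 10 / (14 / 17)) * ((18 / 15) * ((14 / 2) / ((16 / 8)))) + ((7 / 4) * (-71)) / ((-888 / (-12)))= -4241797 / 1480 + 1472 * sqrt(2) / 195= -2855.40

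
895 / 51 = 17.55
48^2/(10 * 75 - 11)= 2304/739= 3.12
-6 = -6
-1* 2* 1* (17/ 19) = -34/ 19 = -1.79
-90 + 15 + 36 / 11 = -789 / 11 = -71.73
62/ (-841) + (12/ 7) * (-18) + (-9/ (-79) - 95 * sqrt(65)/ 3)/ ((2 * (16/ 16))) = -95 * sqrt(65)/ 6 - 28717237/ 930146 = -158.53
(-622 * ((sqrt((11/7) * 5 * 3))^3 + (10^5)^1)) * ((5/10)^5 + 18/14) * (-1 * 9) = 136241325 * sqrt(1155)/5488 + 5160656250/7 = 738080302.67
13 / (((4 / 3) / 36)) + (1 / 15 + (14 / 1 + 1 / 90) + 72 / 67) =2207899 / 6030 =366.15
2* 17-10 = 24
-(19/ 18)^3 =-6859/ 5832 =-1.18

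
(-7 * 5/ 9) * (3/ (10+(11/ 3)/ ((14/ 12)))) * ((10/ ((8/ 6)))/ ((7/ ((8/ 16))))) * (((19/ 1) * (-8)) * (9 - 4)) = 16625/ 46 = 361.41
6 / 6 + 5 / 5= 2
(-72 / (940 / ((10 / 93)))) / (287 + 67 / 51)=-153 / 5355932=-0.00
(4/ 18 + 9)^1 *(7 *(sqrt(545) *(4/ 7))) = 332 *sqrt(545)/ 9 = 861.18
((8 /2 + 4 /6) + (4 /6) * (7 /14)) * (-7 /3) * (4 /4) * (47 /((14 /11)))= -2585 /6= -430.83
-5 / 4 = -1.25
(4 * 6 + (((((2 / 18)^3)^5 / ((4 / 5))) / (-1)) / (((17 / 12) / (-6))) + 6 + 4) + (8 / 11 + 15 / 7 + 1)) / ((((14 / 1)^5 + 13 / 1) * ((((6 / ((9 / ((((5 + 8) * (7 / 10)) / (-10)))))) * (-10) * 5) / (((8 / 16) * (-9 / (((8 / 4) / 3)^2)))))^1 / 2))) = -567024177788663731 / 12062867816244218335362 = -0.00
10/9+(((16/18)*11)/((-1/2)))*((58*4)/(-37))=4578/37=123.73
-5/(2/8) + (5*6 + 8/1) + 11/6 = 19.83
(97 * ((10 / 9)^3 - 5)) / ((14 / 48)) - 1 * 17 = -2081437 / 1701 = -1223.65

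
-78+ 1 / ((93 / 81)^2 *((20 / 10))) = -149187 / 1922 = -77.62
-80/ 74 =-40/ 37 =-1.08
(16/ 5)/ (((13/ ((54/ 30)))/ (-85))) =-2448/ 65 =-37.66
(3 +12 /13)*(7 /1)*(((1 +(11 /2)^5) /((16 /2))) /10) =4423587 /2560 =1727.96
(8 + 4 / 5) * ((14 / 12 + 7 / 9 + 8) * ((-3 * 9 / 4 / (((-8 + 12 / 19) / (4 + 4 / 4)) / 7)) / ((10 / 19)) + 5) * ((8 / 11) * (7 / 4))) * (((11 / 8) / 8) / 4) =145369301 / 460800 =315.47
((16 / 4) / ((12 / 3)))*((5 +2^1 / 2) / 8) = 3 / 4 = 0.75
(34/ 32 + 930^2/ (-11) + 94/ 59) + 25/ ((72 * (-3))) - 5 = -22045260911/ 280368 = -78629.73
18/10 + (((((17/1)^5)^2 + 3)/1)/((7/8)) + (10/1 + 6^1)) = 11519965145529/5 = 2303993029105.80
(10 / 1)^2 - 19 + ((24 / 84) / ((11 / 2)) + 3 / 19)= 118810 / 1463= 81.21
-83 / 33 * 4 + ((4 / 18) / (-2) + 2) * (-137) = -26615 / 99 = -268.84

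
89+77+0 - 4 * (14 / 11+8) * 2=1010 / 11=91.82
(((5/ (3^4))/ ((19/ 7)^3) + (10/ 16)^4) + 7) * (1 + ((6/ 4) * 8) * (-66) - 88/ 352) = -5661.93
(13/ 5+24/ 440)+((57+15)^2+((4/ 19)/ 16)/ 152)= 3295392887/ 635360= 5186.65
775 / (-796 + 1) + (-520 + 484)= -5879 / 159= -36.97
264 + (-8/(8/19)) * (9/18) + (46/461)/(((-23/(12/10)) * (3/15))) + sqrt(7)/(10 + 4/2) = sqrt(7)/12 + 234625/922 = 254.69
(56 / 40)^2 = 1.96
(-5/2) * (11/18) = -55/36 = -1.53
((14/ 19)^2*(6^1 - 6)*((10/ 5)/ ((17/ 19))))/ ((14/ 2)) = 0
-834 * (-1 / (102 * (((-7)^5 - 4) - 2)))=-139 / 285821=-0.00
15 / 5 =3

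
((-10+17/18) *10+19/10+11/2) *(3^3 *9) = -101034/5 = -20206.80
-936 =-936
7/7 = 1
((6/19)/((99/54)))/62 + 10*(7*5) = 2267668/6479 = 350.00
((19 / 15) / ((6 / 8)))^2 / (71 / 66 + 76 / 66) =127072 / 99225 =1.28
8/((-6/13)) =-52/3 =-17.33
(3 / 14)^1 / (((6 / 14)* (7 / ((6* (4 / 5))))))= 12 / 35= 0.34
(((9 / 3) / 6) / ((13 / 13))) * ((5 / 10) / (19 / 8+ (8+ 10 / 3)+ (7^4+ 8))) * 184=1104 / 58145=0.02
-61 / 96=-0.64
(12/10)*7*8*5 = 336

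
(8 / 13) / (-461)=-8 / 5993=-0.00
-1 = -1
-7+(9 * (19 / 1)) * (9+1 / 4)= 6299 / 4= 1574.75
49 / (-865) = -49 / 865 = -0.06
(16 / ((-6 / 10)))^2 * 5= 32000 / 9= 3555.56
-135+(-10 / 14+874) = 5168 / 7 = 738.29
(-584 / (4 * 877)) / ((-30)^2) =-73 / 394650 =-0.00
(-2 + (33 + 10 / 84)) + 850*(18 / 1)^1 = 15331.12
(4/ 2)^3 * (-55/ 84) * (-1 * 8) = 880/ 21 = 41.90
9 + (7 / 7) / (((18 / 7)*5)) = 817 / 90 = 9.08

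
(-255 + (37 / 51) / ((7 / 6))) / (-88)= 30271 / 10472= 2.89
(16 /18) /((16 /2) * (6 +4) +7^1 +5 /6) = 16 /1581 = 0.01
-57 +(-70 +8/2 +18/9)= -121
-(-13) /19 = 13 /19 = 0.68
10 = 10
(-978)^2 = 956484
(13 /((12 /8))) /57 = 26 /171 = 0.15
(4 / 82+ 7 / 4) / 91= 295 / 14924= 0.02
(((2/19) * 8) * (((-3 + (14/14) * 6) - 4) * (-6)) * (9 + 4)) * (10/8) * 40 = 62400/19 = 3284.21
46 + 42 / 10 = 251 / 5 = 50.20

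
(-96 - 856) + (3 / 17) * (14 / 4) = -32347 / 34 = -951.38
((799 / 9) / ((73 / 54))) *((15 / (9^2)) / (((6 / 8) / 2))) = 63920 / 1971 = 32.43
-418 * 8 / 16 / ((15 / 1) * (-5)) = 209 / 75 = 2.79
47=47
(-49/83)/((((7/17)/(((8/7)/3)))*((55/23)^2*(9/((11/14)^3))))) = -98923/19216575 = -0.01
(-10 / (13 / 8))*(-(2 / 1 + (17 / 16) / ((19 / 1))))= 3125 / 247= 12.65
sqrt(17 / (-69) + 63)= sqrt(298770) / 69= 7.92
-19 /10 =-1.90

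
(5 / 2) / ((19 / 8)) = 20 / 19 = 1.05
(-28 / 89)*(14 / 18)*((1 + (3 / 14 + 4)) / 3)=-1022 / 2403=-0.43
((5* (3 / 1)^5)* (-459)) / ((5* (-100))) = 111537 / 100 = 1115.37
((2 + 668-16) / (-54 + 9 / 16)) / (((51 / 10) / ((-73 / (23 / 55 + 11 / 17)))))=7002160 / 42579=164.45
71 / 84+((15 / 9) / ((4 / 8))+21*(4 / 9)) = 1135 / 84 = 13.51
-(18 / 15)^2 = -36 / 25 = -1.44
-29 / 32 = -0.91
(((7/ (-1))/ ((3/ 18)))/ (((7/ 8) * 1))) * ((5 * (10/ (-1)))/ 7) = 2400/ 7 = 342.86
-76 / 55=-1.38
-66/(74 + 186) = -33/130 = -0.25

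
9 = 9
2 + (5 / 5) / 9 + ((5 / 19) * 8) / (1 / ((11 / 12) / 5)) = 427 / 171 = 2.50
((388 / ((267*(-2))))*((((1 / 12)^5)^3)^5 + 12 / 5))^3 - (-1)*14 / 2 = 330268807838706835469824318365966853472787938925737062011013847363113956425228088065894782729447696893765820844269462674002933191630165697734111653879430625531129650724644478136958316578350308338693739643297706672237520922739126954803914730490312210147 / 194596117351122813746210608320430552704932309588902535298760009701676158186540294180535945143946338245723674341611274633001542646813974285329394702261192449067621458569904748050768776931167819158584436853048924236981412234511578627404316998258130944000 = 1.70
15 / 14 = 1.07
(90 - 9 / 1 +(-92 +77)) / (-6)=-11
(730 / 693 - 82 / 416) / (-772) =-123427 / 111279168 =-0.00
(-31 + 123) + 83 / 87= 8087 / 87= 92.95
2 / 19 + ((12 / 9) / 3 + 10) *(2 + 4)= 3578 / 57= 62.77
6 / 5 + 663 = 3321 / 5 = 664.20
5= 5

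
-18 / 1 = -18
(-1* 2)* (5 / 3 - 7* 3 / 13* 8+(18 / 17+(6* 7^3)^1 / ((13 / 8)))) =-1665806 / 663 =-2512.53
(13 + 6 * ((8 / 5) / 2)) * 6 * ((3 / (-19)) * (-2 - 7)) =14418 / 95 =151.77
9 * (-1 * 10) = -90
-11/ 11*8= -8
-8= -8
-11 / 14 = -0.79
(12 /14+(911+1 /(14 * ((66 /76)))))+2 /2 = 30127 /33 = 912.94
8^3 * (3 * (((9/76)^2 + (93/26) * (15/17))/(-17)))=-388479456/1356277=-286.43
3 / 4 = 0.75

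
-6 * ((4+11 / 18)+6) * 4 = -764 / 3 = -254.67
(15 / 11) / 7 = 15 / 77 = 0.19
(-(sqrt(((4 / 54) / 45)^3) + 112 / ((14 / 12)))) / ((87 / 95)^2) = -288800 / 2523 - 722 * sqrt(30) / 49660209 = -114.47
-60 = -60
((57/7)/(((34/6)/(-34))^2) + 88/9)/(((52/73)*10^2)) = 26791/6300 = 4.25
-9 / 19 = -0.47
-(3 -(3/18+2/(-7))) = -131/42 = -3.12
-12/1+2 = -10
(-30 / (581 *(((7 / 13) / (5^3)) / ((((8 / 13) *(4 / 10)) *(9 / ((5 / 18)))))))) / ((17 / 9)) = -50.61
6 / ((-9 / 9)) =-6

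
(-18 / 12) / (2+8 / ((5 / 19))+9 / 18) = -15 / 329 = -0.05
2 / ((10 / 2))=2 / 5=0.40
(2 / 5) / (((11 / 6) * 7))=12 / 385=0.03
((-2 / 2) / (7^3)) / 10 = -1 / 3430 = -0.00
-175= -175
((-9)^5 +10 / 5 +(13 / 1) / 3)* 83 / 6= -7350812 / 9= -816756.89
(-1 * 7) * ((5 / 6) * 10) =-175 / 3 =-58.33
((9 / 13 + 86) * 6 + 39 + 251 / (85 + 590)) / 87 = 6.43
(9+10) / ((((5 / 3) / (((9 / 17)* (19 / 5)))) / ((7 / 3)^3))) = 123823 / 425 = 291.35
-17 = -17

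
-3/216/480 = -1/34560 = -0.00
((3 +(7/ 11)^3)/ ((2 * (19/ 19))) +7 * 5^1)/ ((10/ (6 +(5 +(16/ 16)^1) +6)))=438777/ 6655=65.93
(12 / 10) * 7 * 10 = 84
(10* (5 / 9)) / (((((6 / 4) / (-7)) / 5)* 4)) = -875 / 27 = -32.41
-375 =-375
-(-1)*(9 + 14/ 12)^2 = 3721/ 36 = 103.36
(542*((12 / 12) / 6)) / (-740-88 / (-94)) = -12737 / 104208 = -0.12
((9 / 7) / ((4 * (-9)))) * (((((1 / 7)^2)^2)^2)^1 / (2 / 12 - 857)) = 3 / 414915787174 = 0.00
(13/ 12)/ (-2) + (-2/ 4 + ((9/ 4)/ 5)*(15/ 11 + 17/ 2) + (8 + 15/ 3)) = 5411/ 330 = 16.40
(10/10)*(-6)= -6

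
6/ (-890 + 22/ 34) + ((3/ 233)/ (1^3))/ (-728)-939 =-14249262381/ 15174824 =-939.01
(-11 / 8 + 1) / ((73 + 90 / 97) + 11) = -97 / 21968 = -0.00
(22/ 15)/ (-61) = -22/ 915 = -0.02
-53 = -53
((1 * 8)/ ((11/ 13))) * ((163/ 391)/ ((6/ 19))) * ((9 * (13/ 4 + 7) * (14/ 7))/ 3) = 3301402/ 4301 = 767.59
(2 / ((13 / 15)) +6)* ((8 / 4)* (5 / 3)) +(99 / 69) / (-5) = 27.41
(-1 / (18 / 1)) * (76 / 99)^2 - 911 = -80361287 / 88209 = -911.03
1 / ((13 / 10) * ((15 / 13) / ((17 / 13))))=34 / 39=0.87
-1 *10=-10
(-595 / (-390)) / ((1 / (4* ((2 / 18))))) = 238 / 351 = 0.68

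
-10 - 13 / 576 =-5773 / 576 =-10.02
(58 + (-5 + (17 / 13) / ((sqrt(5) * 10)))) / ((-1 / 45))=-2385 - 153 * sqrt(5) / 130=-2387.63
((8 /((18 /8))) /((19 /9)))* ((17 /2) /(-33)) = -272 /627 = -0.43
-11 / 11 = -1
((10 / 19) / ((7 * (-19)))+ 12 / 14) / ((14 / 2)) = 44 / 361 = 0.12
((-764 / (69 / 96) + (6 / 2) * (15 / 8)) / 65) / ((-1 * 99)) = 0.16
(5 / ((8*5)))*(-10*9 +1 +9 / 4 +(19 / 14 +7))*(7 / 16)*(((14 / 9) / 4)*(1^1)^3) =-1.67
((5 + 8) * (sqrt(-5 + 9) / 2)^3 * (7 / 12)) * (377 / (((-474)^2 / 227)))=7787689 / 2696112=2.89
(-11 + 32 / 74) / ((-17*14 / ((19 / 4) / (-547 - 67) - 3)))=-169901 / 1272208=-0.13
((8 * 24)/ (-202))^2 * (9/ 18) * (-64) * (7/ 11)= -2064384/ 112211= -18.40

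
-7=-7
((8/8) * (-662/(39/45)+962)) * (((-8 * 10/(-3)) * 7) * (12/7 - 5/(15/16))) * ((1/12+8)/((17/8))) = -3038443520/5967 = -509207.90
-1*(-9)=9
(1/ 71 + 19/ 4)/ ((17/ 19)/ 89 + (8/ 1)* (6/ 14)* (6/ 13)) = 208200993/ 69594484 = 2.99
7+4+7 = 18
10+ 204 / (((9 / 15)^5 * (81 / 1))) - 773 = -4793543 / 6561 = -730.61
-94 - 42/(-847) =-11368/121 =-93.95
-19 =-19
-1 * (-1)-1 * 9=-8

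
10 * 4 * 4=160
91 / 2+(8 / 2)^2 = 61.50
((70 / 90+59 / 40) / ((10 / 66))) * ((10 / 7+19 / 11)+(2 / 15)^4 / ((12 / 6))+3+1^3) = 22622837701 / 212625000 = 106.40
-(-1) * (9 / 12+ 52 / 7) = 8.18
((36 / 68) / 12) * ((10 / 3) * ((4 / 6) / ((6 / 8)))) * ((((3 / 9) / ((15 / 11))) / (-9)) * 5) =-220 / 12393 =-0.02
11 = 11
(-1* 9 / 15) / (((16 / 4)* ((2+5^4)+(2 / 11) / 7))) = -231 / 965620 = -0.00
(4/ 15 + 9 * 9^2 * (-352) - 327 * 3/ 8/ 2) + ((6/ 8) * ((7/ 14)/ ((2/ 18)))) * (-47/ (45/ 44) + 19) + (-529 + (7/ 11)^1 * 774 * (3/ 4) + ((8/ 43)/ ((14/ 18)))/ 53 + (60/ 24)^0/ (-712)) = -192603221168909/ 749663376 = -256919.61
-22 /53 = -0.42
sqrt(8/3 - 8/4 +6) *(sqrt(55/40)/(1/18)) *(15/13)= 45 *sqrt(330)/13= 62.88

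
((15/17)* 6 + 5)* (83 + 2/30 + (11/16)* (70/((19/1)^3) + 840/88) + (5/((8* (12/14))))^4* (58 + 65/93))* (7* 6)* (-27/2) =-440646756078636905/710677561344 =-620037.52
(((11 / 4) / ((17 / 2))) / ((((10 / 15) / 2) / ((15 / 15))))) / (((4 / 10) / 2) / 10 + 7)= 275 / 1989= 0.14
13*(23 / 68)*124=9269 / 17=545.24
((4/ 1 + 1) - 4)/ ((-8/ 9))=-9/ 8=-1.12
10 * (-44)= -440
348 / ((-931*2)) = -174 / 931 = -0.19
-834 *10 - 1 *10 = -8350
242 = 242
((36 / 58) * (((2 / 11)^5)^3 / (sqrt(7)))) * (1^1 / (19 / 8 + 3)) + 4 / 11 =4718592 * sqrt(7) / 36463199270829217579 + 4 / 11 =0.36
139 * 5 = 695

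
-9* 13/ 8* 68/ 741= -51/ 38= -1.34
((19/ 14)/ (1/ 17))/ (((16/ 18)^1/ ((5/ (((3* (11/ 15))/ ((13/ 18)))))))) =104975/ 2464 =42.60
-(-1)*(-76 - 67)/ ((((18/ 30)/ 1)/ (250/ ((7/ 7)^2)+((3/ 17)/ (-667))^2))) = -59583.33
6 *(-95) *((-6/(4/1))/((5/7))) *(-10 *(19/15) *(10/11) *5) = -758100/11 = -68918.18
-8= -8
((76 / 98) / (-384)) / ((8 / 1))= -19 / 75264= -0.00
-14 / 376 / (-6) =7 / 1128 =0.01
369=369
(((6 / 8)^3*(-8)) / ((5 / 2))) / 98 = -27 / 1960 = -0.01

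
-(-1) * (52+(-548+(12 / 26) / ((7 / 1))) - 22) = -47132 / 91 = -517.93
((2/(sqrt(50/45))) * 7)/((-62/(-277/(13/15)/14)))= 4.89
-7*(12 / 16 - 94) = 2611 / 4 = 652.75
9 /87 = 3 /29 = 0.10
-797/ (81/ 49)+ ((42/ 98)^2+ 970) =1937062/ 3969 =488.05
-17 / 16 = -1.06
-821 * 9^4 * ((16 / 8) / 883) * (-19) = 204690078 / 883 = 231812.09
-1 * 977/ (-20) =977/ 20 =48.85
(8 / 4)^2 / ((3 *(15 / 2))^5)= 128 / 184528125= 0.00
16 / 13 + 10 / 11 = 306 / 143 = 2.14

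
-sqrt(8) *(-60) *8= 960 *sqrt(2)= 1357.65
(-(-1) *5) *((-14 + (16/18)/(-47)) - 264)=-588010/423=-1390.09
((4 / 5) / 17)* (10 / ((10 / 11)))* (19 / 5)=836 / 425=1.97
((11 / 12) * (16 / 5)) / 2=22 / 15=1.47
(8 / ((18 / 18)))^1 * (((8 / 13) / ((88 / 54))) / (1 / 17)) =7344 / 143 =51.36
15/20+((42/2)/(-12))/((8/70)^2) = -133.23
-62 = -62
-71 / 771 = -0.09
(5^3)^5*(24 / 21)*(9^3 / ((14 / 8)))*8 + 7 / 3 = 17085937500000343 / 147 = 116230867346941.11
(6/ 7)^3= 216/ 343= 0.63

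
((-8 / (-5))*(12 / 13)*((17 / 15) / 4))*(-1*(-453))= 189.56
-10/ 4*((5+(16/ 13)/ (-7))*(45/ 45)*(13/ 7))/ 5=-439/ 98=-4.48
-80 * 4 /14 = -160 /7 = -22.86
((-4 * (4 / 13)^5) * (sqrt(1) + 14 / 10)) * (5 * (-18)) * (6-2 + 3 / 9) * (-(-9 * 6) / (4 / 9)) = 35831808 / 28561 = 1254.57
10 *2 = 20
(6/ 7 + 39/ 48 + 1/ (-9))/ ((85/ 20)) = 1571/ 4284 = 0.37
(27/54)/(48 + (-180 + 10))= -1/244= -0.00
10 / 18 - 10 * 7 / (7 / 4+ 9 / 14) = -17305 / 603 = -28.70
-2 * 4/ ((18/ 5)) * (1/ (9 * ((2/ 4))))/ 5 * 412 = -3296/ 81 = -40.69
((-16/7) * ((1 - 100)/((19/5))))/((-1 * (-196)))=1980/6517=0.30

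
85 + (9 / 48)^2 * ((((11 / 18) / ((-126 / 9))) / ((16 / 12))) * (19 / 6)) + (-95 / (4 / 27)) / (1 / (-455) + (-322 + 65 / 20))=2894491478799 / 33266917376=87.01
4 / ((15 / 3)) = 4 / 5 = 0.80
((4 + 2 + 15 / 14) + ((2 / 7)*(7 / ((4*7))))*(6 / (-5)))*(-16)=-3912 / 35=-111.77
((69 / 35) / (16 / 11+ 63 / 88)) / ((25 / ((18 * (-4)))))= -437184 / 167125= -2.62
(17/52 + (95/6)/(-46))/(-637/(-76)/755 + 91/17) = -15119630/4693470873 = -0.00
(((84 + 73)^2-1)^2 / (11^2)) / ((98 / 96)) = 29161147392 / 5929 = 4918392.21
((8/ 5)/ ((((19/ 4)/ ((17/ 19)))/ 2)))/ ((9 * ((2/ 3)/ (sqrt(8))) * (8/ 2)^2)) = 68 * sqrt(2)/ 5415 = 0.02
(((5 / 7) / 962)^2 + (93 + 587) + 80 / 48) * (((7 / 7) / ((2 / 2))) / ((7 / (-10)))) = -973.81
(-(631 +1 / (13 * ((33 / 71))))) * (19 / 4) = -2572315 / 858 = -2998.04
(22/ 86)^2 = 121/ 1849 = 0.07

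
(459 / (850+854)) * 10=765 / 284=2.69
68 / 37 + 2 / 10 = 377 / 185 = 2.04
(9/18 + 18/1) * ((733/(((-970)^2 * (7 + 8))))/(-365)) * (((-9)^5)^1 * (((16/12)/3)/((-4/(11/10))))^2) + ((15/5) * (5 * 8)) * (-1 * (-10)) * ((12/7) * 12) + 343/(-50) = 59327958945501341/2403999500000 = 24678.86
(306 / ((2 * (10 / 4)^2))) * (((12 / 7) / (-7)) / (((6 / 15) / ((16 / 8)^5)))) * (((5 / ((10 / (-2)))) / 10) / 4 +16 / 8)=-1160352 / 1225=-947.23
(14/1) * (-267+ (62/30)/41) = -2298436/615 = -3737.29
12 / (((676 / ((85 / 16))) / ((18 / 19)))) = 2295 / 25688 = 0.09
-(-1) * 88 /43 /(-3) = -0.68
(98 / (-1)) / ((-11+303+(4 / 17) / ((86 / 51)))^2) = -90601 / 78901922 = -0.00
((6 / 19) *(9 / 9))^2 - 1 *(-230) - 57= 62489 / 361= 173.10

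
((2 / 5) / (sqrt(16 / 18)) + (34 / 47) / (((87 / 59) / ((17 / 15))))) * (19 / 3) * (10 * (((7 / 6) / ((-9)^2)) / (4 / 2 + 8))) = 133 * sqrt(2) / 4860 + 2267783 / 44713215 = 0.09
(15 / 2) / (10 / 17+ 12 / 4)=255 / 122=2.09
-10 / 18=-5 / 9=-0.56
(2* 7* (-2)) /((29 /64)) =-1792 /29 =-61.79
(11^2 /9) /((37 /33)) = 1331 /111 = 11.99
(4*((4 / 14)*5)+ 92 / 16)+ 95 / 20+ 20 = 507 / 14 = 36.21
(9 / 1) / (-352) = -9 / 352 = -0.03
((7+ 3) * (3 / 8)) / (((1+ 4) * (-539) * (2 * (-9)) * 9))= 1 / 116424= 0.00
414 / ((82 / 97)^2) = 1947663 / 3362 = 579.32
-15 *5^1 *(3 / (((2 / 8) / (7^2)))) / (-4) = 11025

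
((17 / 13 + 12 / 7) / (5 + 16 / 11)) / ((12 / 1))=3025 / 77532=0.04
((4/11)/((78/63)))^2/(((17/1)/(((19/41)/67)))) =33516/954947851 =0.00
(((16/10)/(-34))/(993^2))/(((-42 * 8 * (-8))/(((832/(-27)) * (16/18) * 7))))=208/61100526285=0.00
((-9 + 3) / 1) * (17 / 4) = -51 / 2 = -25.50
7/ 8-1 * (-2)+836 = 6711/ 8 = 838.88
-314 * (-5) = 1570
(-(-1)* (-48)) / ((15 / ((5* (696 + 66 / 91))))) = -1014432 / 91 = -11147.60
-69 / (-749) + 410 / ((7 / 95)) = 4167719 / 749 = 5564.38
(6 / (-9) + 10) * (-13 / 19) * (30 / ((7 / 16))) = -8320 / 19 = -437.89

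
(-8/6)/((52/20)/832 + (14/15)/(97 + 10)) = -136960/1217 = -112.54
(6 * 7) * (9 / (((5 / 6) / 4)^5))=3009871872 / 3125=963159.00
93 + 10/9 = 847/9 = 94.11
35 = 35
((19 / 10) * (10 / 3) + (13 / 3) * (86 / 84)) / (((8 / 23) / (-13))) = -405743 / 1008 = -402.52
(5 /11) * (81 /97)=405 /1067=0.38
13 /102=0.13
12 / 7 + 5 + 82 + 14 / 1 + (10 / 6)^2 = 6646 / 63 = 105.49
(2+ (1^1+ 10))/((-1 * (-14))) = 13/14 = 0.93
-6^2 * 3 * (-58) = 6264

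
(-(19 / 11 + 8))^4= 8952.91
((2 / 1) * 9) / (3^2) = 2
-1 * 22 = -22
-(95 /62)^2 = -9025 /3844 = -2.35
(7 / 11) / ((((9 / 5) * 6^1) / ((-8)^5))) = -1930.77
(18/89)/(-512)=-0.00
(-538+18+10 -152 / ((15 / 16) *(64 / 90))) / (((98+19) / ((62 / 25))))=-5084 / 325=-15.64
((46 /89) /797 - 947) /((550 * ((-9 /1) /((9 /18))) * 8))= 13434701 /1123578720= 0.01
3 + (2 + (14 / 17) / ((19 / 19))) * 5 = 291 / 17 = 17.12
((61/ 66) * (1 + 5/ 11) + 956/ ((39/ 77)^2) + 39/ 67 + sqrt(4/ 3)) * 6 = 4 * sqrt(3) + 91950471478/ 4110249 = 22377.95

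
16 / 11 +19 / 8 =337 / 88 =3.83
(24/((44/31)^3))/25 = 89373/266200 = 0.34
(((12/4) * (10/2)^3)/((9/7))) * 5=4375/3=1458.33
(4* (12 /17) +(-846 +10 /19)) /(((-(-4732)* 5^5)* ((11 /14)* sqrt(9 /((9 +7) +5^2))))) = -136088* sqrt(41) /5629284375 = -0.00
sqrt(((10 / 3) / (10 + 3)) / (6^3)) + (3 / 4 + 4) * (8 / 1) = sqrt(65) / 234 + 38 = 38.03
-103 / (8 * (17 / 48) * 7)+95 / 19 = -23 / 119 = -0.19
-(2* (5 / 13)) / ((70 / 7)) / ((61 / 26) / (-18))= 36 / 61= 0.59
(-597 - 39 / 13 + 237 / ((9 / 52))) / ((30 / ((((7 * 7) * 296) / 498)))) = 8368808 / 11205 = 746.88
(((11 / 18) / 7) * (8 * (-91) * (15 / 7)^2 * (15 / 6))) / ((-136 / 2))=10.73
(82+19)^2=10201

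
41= 41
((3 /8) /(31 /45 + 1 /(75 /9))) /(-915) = -45 /88816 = -0.00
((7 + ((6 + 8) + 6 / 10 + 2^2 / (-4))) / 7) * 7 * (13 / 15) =1339 / 75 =17.85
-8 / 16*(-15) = 15 / 2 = 7.50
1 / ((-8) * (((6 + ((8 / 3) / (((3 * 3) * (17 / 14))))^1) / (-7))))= 3213 / 22928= 0.14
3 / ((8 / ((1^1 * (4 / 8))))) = 3 / 16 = 0.19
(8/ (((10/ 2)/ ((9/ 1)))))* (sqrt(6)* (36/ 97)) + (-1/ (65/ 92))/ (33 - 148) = 4/ 325 + 2592* sqrt(6)/ 485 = 13.10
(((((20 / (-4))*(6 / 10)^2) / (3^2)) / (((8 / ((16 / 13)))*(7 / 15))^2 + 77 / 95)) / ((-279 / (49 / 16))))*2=665 / 1516334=0.00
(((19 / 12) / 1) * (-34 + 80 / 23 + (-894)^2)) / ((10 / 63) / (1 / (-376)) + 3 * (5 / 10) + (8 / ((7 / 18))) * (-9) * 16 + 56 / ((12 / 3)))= -3667154337 / 8712745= -420.90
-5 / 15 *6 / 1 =-2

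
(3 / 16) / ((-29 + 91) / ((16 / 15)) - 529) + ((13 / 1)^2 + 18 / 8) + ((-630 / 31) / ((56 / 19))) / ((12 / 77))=127.01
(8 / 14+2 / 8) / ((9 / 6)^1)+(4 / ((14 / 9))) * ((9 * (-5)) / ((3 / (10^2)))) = -161977 / 42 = -3856.60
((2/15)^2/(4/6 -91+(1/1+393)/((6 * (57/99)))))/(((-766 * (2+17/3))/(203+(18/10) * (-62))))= -8683/744360500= -0.00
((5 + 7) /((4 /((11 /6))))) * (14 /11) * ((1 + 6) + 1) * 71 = 3976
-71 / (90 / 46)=-1633 / 45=-36.29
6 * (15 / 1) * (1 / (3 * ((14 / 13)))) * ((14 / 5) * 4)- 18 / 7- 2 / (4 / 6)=2145 / 7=306.43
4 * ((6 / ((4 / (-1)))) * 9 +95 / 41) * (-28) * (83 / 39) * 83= 353763928 / 1599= 221240.73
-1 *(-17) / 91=17 / 91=0.19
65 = 65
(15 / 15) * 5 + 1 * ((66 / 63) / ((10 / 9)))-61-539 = -20792 / 35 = -594.06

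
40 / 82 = 20 / 41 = 0.49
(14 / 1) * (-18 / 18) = -14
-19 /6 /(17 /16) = -152 /51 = -2.98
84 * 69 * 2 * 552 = 6398784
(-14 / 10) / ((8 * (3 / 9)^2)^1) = -63 / 40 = -1.58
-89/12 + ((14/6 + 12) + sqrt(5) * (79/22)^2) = 35.75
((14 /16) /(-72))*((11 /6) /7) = -0.00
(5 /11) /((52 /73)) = 365 /572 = 0.64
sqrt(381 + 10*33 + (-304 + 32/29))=3*sqrt(38135)/29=20.20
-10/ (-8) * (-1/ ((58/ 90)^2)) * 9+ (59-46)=-14.09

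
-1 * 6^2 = -36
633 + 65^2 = 4858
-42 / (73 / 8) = -336 / 73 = -4.60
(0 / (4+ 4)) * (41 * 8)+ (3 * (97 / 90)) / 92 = 0.04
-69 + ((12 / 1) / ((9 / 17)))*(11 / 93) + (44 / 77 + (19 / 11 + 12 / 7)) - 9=-1531867 / 21483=-71.31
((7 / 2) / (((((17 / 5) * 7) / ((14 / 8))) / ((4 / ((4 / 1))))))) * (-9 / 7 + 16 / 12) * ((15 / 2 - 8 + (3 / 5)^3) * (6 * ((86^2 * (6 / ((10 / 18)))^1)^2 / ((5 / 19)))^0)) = -71 / 3400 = -0.02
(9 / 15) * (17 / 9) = 17 / 15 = 1.13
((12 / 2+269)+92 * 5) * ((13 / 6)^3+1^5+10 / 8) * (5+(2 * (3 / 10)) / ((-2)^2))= 13541101 / 288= 47017.71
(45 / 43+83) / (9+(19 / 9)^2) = 146367 / 23435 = 6.25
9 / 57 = 3 / 19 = 0.16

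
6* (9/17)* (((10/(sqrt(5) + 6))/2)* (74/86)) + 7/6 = 518267/135966 - 9990* sqrt(5)/22661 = 2.83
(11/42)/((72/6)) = 11/504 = 0.02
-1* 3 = -3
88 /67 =1.31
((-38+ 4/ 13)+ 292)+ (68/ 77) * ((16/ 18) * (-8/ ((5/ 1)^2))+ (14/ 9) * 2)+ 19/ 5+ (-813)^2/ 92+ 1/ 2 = 7445.55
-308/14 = -22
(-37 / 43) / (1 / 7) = -259 / 43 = -6.02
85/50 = 17/10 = 1.70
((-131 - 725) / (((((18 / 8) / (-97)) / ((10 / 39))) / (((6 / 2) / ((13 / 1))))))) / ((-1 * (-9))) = 3321280 / 13689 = 242.62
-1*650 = -650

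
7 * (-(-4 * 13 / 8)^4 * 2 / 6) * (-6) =199927 / 8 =24990.88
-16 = -16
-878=-878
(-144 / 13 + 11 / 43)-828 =-468901 / 559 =-838.82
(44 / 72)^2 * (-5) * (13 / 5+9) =-3509 / 162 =-21.66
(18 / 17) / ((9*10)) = 1 / 85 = 0.01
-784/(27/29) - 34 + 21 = -23087/27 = -855.07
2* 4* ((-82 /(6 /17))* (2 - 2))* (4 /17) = 0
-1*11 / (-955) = 11 / 955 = 0.01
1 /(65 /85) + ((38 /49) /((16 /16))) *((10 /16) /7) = 24559 /17836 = 1.38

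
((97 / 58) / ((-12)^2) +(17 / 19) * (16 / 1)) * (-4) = -2273587 / 39672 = -57.31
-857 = -857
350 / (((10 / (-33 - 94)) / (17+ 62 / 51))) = -4129405 / 51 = -80968.73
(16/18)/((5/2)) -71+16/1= -2459/45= -54.64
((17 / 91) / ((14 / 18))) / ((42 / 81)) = 4131 / 8918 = 0.46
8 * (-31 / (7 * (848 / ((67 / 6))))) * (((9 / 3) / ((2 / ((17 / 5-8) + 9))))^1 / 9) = -0.34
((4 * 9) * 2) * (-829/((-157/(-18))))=-1074384/157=-6843.21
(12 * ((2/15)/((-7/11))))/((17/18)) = -1584/595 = -2.66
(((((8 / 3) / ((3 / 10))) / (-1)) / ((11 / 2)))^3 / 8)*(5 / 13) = -2560000 / 12613887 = -0.20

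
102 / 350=51 / 175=0.29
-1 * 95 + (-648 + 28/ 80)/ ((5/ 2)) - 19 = -18653/ 50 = -373.06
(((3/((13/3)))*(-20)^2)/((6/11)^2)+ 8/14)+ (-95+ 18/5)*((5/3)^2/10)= 1483949/1638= 905.95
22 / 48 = 11 / 24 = 0.46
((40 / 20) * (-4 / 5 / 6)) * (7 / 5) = -0.37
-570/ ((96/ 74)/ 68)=-59755/ 2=-29877.50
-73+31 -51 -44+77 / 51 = -6910 / 51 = -135.49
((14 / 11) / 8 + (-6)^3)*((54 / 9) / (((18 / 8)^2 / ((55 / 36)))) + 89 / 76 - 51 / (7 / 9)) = 76843484471 / 5688144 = 13509.41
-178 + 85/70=-2475/14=-176.79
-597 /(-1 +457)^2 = -199 /69312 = -0.00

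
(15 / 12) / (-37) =-5 / 148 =-0.03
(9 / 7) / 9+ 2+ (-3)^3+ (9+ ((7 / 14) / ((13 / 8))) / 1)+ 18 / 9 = -1233 / 91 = -13.55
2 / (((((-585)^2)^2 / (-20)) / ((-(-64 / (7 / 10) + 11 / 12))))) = -15206 / 491895392625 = -0.00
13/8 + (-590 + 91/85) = -399367/680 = -587.30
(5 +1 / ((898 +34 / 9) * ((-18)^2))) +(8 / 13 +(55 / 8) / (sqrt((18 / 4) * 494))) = 55 * sqrt(247) / 5928 +21328861 / 3798288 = 5.76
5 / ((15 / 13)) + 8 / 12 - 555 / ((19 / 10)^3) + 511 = 2984244 / 6859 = 435.08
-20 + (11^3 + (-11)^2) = 1432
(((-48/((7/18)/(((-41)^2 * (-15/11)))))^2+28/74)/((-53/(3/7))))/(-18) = 8780457767427103/244162149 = 35961584.56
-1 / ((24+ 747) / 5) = -5 / 771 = -0.01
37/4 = 9.25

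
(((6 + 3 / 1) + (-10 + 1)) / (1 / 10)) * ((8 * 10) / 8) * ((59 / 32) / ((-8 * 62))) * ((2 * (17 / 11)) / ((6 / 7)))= 0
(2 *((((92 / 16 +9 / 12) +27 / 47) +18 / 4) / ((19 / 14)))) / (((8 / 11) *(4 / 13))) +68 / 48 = 831997 / 10716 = 77.64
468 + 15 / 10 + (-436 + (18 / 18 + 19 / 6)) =113 / 3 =37.67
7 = 7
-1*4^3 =-64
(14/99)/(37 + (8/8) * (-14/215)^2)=647150/169341579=0.00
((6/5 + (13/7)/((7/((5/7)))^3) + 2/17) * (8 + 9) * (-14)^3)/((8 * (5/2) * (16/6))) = -277124823/240100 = -1154.21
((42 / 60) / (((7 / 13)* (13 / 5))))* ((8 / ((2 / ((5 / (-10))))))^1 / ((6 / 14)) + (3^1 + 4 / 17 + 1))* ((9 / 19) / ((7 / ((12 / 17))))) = -0.01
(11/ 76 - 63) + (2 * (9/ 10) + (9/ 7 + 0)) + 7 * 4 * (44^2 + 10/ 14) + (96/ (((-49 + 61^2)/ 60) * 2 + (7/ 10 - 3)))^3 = 249608518130582293/ 4607980778660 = 54168.74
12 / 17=0.71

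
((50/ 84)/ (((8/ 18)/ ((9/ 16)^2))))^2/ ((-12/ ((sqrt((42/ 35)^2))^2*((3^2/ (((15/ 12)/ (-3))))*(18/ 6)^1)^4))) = -7625597484987/ 20070400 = -379942.48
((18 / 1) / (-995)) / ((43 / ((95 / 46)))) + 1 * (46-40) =1180695 / 196811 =6.00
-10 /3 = -3.33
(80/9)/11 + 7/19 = 2213/1881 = 1.18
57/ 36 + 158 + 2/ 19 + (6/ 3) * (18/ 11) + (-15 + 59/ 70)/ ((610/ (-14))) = 624520889/ 3824700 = 163.29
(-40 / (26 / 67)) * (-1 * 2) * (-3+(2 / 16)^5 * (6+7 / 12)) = -395155615 / 638976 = -618.42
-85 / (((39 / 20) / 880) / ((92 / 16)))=-8602000 / 39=-220564.10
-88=-88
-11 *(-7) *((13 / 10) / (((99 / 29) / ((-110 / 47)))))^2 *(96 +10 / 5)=1072505434 / 178929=5994.03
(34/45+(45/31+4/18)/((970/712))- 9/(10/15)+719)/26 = 38293289/1407276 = 27.21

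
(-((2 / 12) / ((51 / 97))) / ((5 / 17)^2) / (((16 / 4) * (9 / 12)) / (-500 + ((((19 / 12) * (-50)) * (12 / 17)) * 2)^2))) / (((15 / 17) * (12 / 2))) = -672307 / 243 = -2766.70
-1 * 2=-2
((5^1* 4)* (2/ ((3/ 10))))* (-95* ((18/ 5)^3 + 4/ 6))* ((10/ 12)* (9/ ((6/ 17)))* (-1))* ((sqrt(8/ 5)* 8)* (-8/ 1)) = -2934762496* sqrt(10)/ 9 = -1031170431.00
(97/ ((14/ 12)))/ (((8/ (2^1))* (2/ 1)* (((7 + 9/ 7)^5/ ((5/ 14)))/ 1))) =499065/ 5250854144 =0.00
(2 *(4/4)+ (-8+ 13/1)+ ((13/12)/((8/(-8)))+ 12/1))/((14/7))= 215/24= 8.96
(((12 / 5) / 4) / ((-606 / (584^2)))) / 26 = -85264 / 6565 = -12.99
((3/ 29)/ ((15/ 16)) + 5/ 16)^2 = 962361/ 5382400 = 0.18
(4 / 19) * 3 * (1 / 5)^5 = 12 / 59375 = 0.00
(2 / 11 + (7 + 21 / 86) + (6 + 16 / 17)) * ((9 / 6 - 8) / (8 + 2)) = -3003689 / 321640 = -9.34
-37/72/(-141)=37/10152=0.00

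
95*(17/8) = 1615/8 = 201.88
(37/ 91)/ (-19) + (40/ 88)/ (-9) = -12308/ 171171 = -0.07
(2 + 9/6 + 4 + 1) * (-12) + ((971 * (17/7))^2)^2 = 74245922063895499/2401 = 30922916311493.34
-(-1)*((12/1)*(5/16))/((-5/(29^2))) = -2523/4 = -630.75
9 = 9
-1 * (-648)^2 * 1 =-419904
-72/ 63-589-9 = -4194/ 7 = -599.14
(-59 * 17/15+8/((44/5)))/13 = -10883/2145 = -5.07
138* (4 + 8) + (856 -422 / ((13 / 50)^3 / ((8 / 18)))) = -161330224 / 19773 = -8159.12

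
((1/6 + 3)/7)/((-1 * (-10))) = 19/420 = 0.05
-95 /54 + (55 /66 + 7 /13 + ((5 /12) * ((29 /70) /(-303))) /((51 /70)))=-0.39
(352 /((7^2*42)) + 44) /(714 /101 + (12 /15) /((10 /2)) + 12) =5216650 /2271003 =2.30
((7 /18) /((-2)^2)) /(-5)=-7 /360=-0.02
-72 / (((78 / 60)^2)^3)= -72000000 / 4826809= -14.92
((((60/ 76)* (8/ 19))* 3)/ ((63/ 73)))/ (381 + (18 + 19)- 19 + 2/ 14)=1460/ 504317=0.00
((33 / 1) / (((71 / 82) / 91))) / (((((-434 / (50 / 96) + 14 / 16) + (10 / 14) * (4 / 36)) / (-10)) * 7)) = 4432428000 / 744598513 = 5.95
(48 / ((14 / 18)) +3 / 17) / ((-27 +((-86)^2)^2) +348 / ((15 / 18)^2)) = 184125 / 162736338107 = 0.00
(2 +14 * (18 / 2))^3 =2097152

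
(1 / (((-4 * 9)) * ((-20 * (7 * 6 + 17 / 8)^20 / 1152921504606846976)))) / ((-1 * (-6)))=41538374868278621028243970633760768 / 121850657301714329870268867180888439027052499157584135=0.00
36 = 36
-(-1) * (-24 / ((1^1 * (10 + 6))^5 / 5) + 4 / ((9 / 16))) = 8388473 / 1179648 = 7.11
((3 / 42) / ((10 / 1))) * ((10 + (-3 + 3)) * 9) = 9 / 14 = 0.64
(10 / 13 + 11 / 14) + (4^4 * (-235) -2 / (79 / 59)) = -864979599 / 14378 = -60159.94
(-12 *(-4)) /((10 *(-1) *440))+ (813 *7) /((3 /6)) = 3130047 /275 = 11381.99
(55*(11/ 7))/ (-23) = -3.76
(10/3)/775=2/465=0.00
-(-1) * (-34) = -34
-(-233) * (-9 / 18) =-233 / 2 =-116.50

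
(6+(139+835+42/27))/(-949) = -8834/8541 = -1.03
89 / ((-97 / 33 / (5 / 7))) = -14685 / 679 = -21.63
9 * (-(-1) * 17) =153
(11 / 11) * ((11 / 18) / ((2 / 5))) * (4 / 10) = 11 / 18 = 0.61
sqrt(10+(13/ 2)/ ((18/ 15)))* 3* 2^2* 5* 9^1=90* sqrt(555)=2120.26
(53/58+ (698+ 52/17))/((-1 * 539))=-692145/531454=-1.30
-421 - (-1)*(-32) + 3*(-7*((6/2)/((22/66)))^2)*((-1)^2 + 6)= -12360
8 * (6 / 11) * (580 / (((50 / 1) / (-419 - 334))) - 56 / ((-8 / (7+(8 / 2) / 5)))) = -2083248 / 55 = -37877.24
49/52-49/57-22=-64963/2964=-21.92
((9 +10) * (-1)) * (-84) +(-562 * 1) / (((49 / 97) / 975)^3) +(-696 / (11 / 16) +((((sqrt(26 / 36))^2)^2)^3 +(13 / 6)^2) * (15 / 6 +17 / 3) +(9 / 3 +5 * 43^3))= -1067196245863084633365913117 / 264099273330816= -4040890504557.71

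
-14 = -14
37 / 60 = 0.62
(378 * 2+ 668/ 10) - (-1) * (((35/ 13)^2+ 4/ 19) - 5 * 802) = -51050741/ 16055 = -3179.74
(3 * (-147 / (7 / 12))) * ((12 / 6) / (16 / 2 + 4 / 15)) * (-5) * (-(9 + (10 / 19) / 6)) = -4895100 / 589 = -8310.87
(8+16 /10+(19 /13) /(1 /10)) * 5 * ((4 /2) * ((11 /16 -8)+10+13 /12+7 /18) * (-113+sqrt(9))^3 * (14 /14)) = -156862675750 /117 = -1340706630.34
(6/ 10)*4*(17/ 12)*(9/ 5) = 153/ 25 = 6.12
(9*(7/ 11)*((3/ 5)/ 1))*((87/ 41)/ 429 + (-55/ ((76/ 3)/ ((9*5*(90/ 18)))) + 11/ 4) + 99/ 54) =-20376032607/ 12253670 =-1662.85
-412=-412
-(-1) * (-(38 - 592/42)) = -502/21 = -23.90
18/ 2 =9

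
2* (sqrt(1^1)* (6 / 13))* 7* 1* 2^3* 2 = 1344 / 13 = 103.38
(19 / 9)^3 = 6859 / 729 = 9.41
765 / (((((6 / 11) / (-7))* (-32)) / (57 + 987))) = 5124735 / 16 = 320295.94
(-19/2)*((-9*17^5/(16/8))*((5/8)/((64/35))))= 42489220725/2048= 20746689.81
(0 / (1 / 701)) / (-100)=0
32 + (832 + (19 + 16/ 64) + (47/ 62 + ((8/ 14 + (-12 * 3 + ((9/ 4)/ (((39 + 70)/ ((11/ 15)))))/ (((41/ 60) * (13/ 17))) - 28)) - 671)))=149.61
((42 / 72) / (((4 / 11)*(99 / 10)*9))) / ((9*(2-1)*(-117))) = -35 / 2047032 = -0.00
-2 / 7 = -0.29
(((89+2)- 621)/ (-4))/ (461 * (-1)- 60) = -0.25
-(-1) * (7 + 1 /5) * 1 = 36 /5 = 7.20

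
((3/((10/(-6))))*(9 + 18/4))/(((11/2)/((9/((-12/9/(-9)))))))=-59049/220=-268.40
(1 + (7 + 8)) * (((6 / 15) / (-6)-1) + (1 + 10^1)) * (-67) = -159728 / 15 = -10648.53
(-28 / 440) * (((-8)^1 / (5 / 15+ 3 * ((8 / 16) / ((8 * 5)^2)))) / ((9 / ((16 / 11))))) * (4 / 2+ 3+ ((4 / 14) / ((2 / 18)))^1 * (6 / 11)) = 20193280 / 12813537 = 1.58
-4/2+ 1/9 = -17/9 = -1.89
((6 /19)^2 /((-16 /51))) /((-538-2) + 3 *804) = -51 /300352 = -0.00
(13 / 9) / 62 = 13 / 558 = 0.02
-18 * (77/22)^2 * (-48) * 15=158760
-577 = -577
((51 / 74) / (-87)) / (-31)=17 / 66526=0.00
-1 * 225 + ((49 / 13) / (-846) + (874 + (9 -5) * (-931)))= -33818899 / 10998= -3075.00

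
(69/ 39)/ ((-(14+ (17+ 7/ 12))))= -276/ 4927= -0.06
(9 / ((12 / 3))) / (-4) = -9 / 16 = -0.56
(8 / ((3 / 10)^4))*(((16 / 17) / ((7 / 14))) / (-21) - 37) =-1059280000 / 28917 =-36631.74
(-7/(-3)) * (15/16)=35/16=2.19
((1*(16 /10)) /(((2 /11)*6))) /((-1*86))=-0.02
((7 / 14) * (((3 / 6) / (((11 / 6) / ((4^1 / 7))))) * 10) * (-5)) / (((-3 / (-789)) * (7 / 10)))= -789000 / 539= -1463.82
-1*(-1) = 1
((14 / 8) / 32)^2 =0.00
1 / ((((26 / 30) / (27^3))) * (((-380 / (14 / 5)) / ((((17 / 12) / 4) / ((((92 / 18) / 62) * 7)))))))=-93356469 / 908960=-102.71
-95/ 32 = -2.97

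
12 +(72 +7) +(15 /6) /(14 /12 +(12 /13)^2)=188812 /2047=92.24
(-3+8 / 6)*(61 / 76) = -305 / 228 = -1.34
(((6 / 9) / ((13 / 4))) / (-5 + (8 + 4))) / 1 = 8 / 273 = 0.03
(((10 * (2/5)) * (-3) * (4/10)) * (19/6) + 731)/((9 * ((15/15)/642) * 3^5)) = 255302/1215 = 210.13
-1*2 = -2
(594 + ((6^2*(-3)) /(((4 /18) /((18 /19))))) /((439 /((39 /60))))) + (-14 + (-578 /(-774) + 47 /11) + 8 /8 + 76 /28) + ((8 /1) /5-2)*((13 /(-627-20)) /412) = 97404071637713089 /165638510612190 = 588.05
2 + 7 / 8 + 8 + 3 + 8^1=175 / 8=21.88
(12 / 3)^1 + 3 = 7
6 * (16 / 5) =96 / 5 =19.20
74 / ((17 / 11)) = 814 / 17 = 47.88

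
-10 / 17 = -0.59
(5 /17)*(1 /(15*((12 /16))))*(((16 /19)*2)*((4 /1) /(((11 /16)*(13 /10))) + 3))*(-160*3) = -21893120 /138567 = -158.00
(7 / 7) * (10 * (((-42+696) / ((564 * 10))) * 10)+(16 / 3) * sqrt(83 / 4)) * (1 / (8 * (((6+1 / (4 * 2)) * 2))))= 545 / 4606+4 * sqrt(83) / 147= 0.37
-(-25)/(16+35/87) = 1.52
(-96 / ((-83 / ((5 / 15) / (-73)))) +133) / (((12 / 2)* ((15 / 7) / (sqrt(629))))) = 125349* sqrt(629) / 12118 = 259.43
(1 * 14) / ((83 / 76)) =12.82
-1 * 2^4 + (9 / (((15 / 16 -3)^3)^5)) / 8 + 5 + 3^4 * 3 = 232.00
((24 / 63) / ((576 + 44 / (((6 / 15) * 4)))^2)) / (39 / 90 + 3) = 320 / 1050388129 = 0.00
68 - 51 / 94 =6341 / 94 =67.46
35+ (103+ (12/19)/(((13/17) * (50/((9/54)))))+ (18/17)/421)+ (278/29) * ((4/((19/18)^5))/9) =23593320741284621/167024577117775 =141.26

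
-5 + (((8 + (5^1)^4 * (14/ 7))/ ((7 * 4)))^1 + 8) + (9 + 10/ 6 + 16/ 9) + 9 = 8741/ 126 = 69.37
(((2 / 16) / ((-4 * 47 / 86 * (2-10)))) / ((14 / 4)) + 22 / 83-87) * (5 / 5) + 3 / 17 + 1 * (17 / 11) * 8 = -74.19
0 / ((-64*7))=0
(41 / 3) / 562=41 / 1686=0.02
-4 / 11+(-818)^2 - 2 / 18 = 66243229 / 99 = 669123.53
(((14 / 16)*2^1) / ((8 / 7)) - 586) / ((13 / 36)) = -168327 / 104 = -1618.53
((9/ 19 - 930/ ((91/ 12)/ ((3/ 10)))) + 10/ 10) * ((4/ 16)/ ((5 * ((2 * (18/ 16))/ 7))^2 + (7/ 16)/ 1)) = -53431/ 18278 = -2.92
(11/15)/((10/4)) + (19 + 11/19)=28318/1425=19.87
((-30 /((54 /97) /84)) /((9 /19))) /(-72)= 64505 /486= 132.73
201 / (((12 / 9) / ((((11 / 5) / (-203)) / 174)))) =-2211 / 235480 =-0.01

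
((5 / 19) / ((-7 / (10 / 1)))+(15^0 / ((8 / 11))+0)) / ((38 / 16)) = 1063 / 2527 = 0.42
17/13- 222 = -2869/13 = -220.69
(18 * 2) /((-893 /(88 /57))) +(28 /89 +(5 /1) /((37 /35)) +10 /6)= 1114445942 /167616993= 6.65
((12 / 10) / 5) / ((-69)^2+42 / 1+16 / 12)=18 / 360325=0.00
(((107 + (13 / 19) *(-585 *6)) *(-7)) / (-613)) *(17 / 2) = -5188043 / 23294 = -222.72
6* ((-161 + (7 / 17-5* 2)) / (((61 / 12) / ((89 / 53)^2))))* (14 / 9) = -2572740800 / 2912933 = -883.21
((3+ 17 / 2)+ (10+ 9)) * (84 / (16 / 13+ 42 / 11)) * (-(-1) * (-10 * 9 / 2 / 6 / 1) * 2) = -2747745 / 361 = -7611.48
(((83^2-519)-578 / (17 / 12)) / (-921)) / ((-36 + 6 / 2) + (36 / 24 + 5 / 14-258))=1897 / 84732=0.02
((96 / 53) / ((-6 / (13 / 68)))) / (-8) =13 / 1802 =0.01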